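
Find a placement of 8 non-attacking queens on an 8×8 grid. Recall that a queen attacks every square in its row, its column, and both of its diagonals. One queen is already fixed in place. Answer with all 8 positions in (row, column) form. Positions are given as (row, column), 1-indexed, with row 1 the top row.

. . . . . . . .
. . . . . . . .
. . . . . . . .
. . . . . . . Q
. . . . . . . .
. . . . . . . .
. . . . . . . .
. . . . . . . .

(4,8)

(1,3) (2,5) (3,2) (4,8) (5,6) (6,4) (7,7) (8,1)

Row 1: attacked by (4,8)→{5,8}. Safe: 1, 2, 3, 4, 6, 7. Place at column 3.
Row 2: attacked by (1,3)→{2,3,4}; (4,8)→{6,8}. Safe: 1, 5, 7. Place at column 5.
Row 3: attacked by (1,3)→{1,3,5}; (2,5)→{4,5,6}; (4,8)→{7,8}. Safe: 2. Place at column 2.
Row 5: attacked by (1,3)→{3,7}; (2,5)→{2,5,8}; (3,2)→{2,4}; (4,8)→{7,8}. Safe: 1, 6. Place at column 6.
Row 6: attacked by (1,3)→{3,8}; (2,5)→{1,5}; (3,2)→{2,5}; (4,8)→{6,8}; (5,6)→{5,6,7}. Safe: 4. Place at column 4.
Row 7: attacked by (1,3)→{3}; (2,5)→{5}; (3,2)→{2,6}; (4,8)→{5,8}; (5,6)→{4,6,8}; (6,4)→{3,4,5}. Safe: 1, 7. Place at column 7.
Row 8: attacked by (1,3)→{3}; (2,5)→{5}; (3,2)→{2,7}; (4,8)→{4,8}; (5,6)→{3,6}; (6,4)→{2,4,6}; (7,7)→{6,7,8}. Safe: 1. Place at column 1.
Columns [3, 5, 2, 8, 6, 4, 7, 1], r−c [-2, -3, 1, -4, -1, 2, 0, 7], r+c [4, 7, 5, 12, 11, 10, 14, 9] are all distinct, so no two queens attack.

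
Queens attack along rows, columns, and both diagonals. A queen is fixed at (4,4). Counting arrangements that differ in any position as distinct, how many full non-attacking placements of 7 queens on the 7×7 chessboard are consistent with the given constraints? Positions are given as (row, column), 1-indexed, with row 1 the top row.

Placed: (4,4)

8

Branch on row 1: col 2 → 2; col 3 → 2; col 5 → 2; col 6 → 2.
Sum: 2 + 2 + 2 + 2 = 8.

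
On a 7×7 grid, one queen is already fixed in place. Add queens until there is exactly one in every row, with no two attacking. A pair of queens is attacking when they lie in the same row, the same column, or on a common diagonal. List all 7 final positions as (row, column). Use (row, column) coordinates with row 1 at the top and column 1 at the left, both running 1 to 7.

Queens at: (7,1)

Row 1: attacked by (7,1)→{1,7}. Safe: 2, 3, 4, 5, 6. Place at column 4.
Row 2: attacked by (1,4)→{3,4,5}; (7,1)→{1,6}. Safe: 2, 7. Place at column 7.
Row 3: attacked by (1,4)→{2,4,6}; (2,7)→{6,7}; (7,1)→{1,5}. Safe: 3. Place at column 3.
Row 4: attacked by (1,4)→{1,4,7}; (2,7)→{5,7}; (3,3)→{2,3,4}; (7,1)→{1,4}. Safe: 6. Place at column 6.
Row 5: attacked by (1,4)→{4}; (2,7)→{4,7}; (3,3)→{1,3,5}; (4,6)→{5,6,7}; (7,1)→{1,3}. Safe: 2. Place at column 2.
Row 6: attacked by (1,4)→{4}; (2,7)→{3,7}; (3,3)→{3,6}; (4,6)→{4,6}; (5,2)→{1,2,3}; (7,1)→{1,2}. Safe: 5. Place at column 5.
Columns [4, 7, 3, 6, 2, 5, 1], r−c [-3, -5, 0, -2, 3, 1, 6], r+c [5, 9, 6, 10, 7, 11, 8] are all distinct, so no two queens attack.

(1,4) (2,7) (3,3) (4,6) (5,2) (6,5) (7,1)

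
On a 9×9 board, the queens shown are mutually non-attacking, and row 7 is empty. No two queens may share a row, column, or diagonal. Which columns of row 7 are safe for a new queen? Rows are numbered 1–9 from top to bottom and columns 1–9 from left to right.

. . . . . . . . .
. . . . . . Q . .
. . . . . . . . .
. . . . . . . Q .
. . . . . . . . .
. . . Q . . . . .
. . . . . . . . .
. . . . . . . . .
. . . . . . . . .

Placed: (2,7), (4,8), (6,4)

(2,7) attacks row 7 at column 7 and diagonals 2.
(4,8) attacks row 7 at column 8 and diagonals 5.
(6,4) attacks row 7 at column 4 and diagonals 3, 5.
Attacked columns: {2, 3, 4, 5, 7, 8}. Safe: {1, 6, 9}.

columns 1, 6, 9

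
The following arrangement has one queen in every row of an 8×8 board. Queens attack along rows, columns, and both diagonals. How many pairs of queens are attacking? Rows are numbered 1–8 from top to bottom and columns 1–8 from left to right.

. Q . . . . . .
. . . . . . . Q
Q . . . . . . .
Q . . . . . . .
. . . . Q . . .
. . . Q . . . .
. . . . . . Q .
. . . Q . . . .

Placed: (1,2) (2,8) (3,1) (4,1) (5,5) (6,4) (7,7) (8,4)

7

Same column: (3,1)–(4,1) (column 1); (6,4)–(8,4) (column 4).
Same diagonal: (2,8)–(5,5) (|2−5| = |8−5| = 3); (2,8)–(6,4) (|2−6| = |8−4| = 4); (3,1)–(6,4) (|3−6| = |1−4| = 3); (5,5)–(6,4) (|5−6| = |5−4| = 1); (5,5)–(7,7) (|5−7| = |5−7| = 2).
Total attacking pairs: 7.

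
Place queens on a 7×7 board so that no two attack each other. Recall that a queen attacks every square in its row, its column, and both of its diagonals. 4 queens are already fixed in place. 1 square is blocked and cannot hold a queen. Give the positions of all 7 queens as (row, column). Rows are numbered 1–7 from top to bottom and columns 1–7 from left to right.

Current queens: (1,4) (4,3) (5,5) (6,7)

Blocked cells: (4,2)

Row 2: attacked by (1,4)→{3,4,5}; (4,3)→{1,3,5}; (5,5)→{2,5}; (6,7)→{3,7}. Safe: 6. Place at column 6.
Row 3: attacked by (1,4)→{2,4,6}; (2,6)→{5,6,7}; (4,3)→{2,3,4}; (5,5)→{3,5,7}; (6,7)→{4,7}. Safe: 1. Place at column 1.
Row 7: attacked by (1,4)→{4}; (2,6)→{1,6}; (3,1)→{1,5}; (4,3)→{3,6}; (5,5)→{3,5,7}; (6,7)→{6,7}. Safe: 2. Place at column 2.
Columns [4, 6, 1, 3, 5, 7, 2], r−c [-3, -4, 2, 1, 0, -1, 5], r+c [5, 8, 4, 7, 10, 13, 9] are all distinct, so no two queens attack.

(1,4) (2,6) (3,1) (4,3) (5,5) (6,7) (7,2)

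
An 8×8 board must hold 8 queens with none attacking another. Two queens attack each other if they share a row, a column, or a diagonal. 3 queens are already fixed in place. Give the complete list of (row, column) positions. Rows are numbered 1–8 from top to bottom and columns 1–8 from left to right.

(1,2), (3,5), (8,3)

Row 2: attacked by (1,2)→{1,2,3}; (3,5)→{4,5,6}; (8,3)→{3}. Safe: 7, 8. Place at column 7.
Row 4: attacked by (1,2)→{2,5}; (2,7)→{5,7}; (3,5)→{4,5,6}; (8,3)→{3,7}. Safe: 1, 8. Place at column 8.
Row 5: attacked by (1,2)→{2,6}; (2,7)→{4,7}; (3,5)→{3,5,7}; (4,8)→{7,8}; (8,3)→{3,6}. Safe: 1. Place at column 1.
Row 6: attacked by (1,2)→{2,7}; (2,7)→{3,7}; (3,5)→{2,5,8}; (4,8)→{6,8}; (5,1)→{1,2}; (8,3)→{1,3,5}. Safe: 4. Place at column 4.
Row 7: attacked by (1,2)→{2,8}; (2,7)→{2,7}; (3,5)→{1,5}; (4,8)→{5,8}; (5,1)→{1,3}; (6,4)→{3,4,5}; (8,3)→{2,3,4}. Safe: 6. Place at column 6.
Columns [2, 7, 5, 8, 1, 4, 6, 3], r−c [-1, -5, -2, -4, 4, 2, 1, 5], r+c [3, 9, 8, 12, 6, 10, 13, 11] are all distinct, so no two queens attack.

(1,2) (2,7) (3,5) (4,8) (5,1) (6,4) (7,6) (8,3)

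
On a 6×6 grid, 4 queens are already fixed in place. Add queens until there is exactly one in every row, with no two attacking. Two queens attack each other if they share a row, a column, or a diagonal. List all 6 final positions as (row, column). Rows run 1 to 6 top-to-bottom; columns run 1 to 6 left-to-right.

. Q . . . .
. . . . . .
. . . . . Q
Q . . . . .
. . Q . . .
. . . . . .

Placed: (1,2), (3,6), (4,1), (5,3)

(1,2) (2,4) (3,6) (4,1) (5,3) (6,5)

Row 2: attacked by (1,2)→{1,2,3}; (3,6)→{5,6}; (4,1)→{1,3}; (5,3)→{3,6}. Safe: 4. Place at column 4.
Row 6: attacked by (1,2)→{2}; (2,4)→{4}; (3,6)→{3,6}; (4,1)→{1,3}; (5,3)→{2,3,4}. Safe: 5. Place at column 5.
Columns [2, 4, 6, 1, 3, 5], r−c [-1, -2, -3, 3, 2, 1], r+c [3, 6, 9, 5, 8, 11] are all distinct, so no two queens attack.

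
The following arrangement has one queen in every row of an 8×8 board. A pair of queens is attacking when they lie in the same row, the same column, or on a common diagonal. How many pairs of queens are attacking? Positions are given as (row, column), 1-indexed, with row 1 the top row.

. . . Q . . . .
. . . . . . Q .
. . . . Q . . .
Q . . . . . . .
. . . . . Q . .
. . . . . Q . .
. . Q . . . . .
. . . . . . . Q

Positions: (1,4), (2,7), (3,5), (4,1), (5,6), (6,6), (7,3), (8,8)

3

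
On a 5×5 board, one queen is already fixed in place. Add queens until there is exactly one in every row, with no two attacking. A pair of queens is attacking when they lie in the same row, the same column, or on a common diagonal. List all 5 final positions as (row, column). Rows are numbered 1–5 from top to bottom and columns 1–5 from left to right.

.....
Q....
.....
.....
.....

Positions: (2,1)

(1,4) (2,1) (3,3) (4,5) (5,2)

Row 1: attacked by (2,1)→{1,2}. Safe: 3, 4, 5. Place at column 4.
Row 3: attacked by (1,4)→{2,4}; (2,1)→{1,2}. Safe: 3, 5. Place at column 3.
Row 4: attacked by (1,4)→{1,4}; (2,1)→{1,3}; (3,3)→{2,3,4}. Safe: 5. Place at column 5.
Row 5: attacked by (1,4)→{4}; (2,1)→{1,4}; (3,3)→{1,3,5}; (4,5)→{4,5}. Safe: 2. Place at column 2.
Columns [4, 1, 3, 5, 2], r−c [-3, 1, 0, -1, 3], r+c [5, 3, 6, 9, 7] are all distinct, so no two queens attack.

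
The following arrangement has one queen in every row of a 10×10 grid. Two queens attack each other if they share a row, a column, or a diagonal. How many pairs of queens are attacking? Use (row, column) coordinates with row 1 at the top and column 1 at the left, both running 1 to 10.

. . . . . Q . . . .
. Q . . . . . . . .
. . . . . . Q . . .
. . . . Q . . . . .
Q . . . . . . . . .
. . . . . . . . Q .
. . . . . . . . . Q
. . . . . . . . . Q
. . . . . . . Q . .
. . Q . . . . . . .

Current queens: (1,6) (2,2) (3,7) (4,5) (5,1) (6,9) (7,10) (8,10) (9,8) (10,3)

Same column: (7,10)–(8,10) (column 10).
Same diagonal: (6,9)–(7,10) (|6−7| = |9−10| = 1); (7,10)–(9,8) (|7−9| = |10−8| = 2).
Total attacking pairs: 3.

3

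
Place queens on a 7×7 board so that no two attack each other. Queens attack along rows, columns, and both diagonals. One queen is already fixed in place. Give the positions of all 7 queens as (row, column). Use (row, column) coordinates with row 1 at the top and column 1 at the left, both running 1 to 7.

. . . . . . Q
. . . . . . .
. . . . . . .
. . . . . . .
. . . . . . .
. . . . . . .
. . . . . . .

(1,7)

(1,7) (2,4) (3,1) (4,5) (5,2) (6,6) (7,3)

Row 2: attacked by (1,7)→{6,7}. Safe: 1, 2, 3, 4, 5. Place at column 4.
Row 3: attacked by (1,7)→{5,7}; (2,4)→{3,4,5}. Safe: 1, 2, 6. Place at column 1.
Row 4: attacked by (1,7)→{4,7}; (2,4)→{2,4,6}; (3,1)→{1,2}. Safe: 3, 5. Place at column 5.
Row 5: attacked by (1,7)→{3,7}; (2,4)→{1,4,7}; (3,1)→{1,3}; (4,5)→{4,5,6}. Safe: 2. Place at column 2.
Row 6: attacked by (1,7)→{2,7}; (2,4)→{4}; (3,1)→{1,4}; (4,5)→{3,5,7}; (5,2)→{1,2,3}. Safe: 6. Place at column 6.
Row 7: attacked by (1,7)→{1,7}; (2,4)→{4}; (3,1)→{1,5}; (4,5)→{2,5}; (5,2)→{2,4}; (6,6)→{5,6,7}. Safe: 3. Place at column 3.
Columns [7, 4, 1, 5, 2, 6, 3], r−c [-6, -2, 2, -1, 3, 0, 4], r+c [8, 6, 4, 9, 7, 12, 10] are all distinct, so no two queens attack.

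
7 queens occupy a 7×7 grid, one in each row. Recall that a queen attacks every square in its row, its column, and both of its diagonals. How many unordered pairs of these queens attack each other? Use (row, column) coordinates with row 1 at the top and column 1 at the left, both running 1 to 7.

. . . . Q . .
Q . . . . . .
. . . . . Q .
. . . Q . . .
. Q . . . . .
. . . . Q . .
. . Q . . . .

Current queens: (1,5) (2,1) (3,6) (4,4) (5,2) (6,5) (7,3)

2

Same column: (1,5)–(6,5) (column 5).
Same diagonal: (2,1)–(6,5) (|2−6| = |1−5| = 4).
Total attacking pairs: 2.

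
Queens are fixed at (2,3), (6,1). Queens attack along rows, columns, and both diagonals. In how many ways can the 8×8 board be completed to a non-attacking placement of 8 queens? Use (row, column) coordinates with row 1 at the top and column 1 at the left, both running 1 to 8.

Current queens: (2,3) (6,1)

2

Branch on row 1: col 5 → 1; col 7 → 1; col 8 → 0.
Sum: 1 + 1 + 0 = 2.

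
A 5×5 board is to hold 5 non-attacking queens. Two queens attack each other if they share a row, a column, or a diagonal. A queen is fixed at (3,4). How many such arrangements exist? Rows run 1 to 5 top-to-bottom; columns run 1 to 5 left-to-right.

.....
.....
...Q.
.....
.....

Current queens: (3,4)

Branch on row 1: col 1 → 0; col 3 → 1; col 5 → 1.
Sum: 0 + 1 + 1 = 2.

2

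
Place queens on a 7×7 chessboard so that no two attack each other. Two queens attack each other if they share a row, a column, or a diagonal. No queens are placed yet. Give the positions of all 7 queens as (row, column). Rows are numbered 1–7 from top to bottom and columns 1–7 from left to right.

Row 1: Safe: 1, 2, 3, 4, 5, 6, 7. Place at column 2.
Row 2: attacked by (1,2)→{1,2,3}. Safe: 4, 5, 6, 7. Place at column 5.
Row 3: attacked by (1,2)→{2,4}; (2,5)→{4,5,6}. Safe: 1, 3, 7. Place at column 3.
Row 4: attacked by (1,2)→{2,5}; (2,5)→{3,5,7}; (3,3)→{2,3,4}. Safe: 1, 6. Place at column 1.
Row 5: attacked by (1,2)→{2,6}; (2,5)→{2,5}; (3,3)→{1,3,5}; (4,1)→{1,2}. Safe: 4, 7. Place at column 7.
Row 6: attacked by (1,2)→{2,7}; (2,5)→{1,5}; (3,3)→{3,6}; (4,1)→{1,3}; (5,7)→{6,7}. Safe: 4. Place at column 4.
Row 7: attacked by (1,2)→{2}; (2,5)→{5}; (3,3)→{3,7}; (4,1)→{1,4}; (5,7)→{5,7}; (6,4)→{3,4,5}. Safe: 6. Place at column 6.
Columns [2, 5, 3, 1, 7, 4, 6], r−c [-1, -3, 0, 3, -2, 2, 1], r+c [3, 7, 6, 5, 12, 10, 13] are all distinct, so no two queens attack.

(1,2) (2,5) (3,3) (4,1) (5,7) (6,4) (7,6)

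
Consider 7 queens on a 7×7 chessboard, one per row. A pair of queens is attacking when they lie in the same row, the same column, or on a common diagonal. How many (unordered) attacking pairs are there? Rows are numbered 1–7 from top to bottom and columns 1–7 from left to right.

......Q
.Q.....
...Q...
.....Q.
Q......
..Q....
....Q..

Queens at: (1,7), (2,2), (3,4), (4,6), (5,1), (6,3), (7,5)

0

All columns are distinct and no two queens satisfy |Δrow| = |Δcol|, so no pair attacks.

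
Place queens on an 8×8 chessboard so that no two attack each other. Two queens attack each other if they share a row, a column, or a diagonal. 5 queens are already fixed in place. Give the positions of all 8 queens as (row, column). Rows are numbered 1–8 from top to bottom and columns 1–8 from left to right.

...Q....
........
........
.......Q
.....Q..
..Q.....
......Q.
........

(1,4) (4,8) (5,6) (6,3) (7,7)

(1,4) (2,1) (3,5) (4,8) (5,6) (6,3) (7,7) (8,2)

Row 2: attacked by (1,4)→{3,4,5}; (4,8)→{6,8}; (5,6)→{3,6}; (6,3)→{3,7}; (7,7)→{2,7}. Safe: 1. Place at column 1.
Row 3: attacked by (1,4)→{2,4,6}; (2,1)→{1,2}; (4,8)→{7,8}; (5,6)→{4,6,8}; (6,3)→{3,6}; (7,7)→{3,7}. Safe: 5. Place at column 5.
Row 8: attacked by (1,4)→{4}; (2,1)→{1,7}; (3,5)→{5}; (4,8)→{4,8}; (5,6)→{3,6}; (6,3)→{1,3,5}; (7,7)→{6,7,8}. Safe: 2. Place at column 2.
Columns [4, 1, 5, 8, 6, 3, 7, 2], r−c [-3, 1, -2, -4, -1, 3, 0, 6], r+c [5, 3, 8, 12, 11, 9, 14, 10] are all distinct, so no two queens attack.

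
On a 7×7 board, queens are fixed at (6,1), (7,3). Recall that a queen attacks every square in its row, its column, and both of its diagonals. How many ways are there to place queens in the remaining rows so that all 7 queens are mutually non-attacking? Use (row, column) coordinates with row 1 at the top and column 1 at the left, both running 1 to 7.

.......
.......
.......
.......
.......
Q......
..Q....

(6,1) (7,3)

Branch on row 1: col 2 → 0; col 4 → 1; col 5 → 1; col 7 → 0.
Sum: 0 + 1 + 1 + 0 = 2.

2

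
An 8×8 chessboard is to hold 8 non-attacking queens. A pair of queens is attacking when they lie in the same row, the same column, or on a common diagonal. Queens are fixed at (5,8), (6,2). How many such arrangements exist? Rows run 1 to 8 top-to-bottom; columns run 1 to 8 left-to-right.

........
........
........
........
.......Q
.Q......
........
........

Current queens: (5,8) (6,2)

Branch on row 1: col 1 → 1; col 3 → 1; col 5 → 2; col 6 → 2.
Sum: 1 + 1 + 2 + 2 = 6.

6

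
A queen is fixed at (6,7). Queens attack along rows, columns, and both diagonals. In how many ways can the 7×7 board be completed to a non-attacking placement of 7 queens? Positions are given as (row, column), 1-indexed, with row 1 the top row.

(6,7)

7

Branch on row 1: col 1 → 1; col 3 → 2; col 4 → 2; col 5 → 1; col 6 → 1.
Sum: 1 + 2 + 2 + 1 + 1 = 7.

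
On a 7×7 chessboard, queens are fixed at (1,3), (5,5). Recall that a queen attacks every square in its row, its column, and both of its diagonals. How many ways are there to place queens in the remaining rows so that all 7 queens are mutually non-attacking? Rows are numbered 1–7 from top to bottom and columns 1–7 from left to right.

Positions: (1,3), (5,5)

2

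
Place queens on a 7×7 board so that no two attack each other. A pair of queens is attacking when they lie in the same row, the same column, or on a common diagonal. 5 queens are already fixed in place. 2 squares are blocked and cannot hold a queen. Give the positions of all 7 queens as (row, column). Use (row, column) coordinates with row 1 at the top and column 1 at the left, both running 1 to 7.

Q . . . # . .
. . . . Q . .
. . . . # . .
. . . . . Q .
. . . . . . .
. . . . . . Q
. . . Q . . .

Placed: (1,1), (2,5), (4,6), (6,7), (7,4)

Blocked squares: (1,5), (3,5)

(1,1) (2,5) (3,2) (4,6) (5,3) (6,7) (7,4)

Row 3: attacked by (1,1)→{1,3}; (2,5)→{4,5,6}; (4,6)→{5,6,7}; (6,7)→{4,7}; (7,4)→{4}. Blocked: 5. Safe: 2. Place at column 2.
Row 5: attacked by (1,1)→{1,5}; (2,5)→{2,5}; (3,2)→{2,4}; (4,6)→{5,6,7}; (6,7)→{6,7}; (7,4)→{2,4,6}. Safe: 3. Place at column 3.
Columns [1, 5, 2, 6, 3, 7, 4], r−c [0, -3, 1, -2, 2, -1, 3], r+c [2, 7, 5, 10, 8, 13, 11] are all distinct, so no two queens attack.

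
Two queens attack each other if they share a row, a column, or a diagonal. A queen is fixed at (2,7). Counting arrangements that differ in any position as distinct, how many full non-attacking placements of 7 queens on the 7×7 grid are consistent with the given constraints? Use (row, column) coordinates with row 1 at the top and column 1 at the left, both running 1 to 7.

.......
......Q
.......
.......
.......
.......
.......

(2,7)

Branch on row 1: col 1 → 0; col 2 → 1; col 3 → 2; col 4 → 2; col 5 → 2.
Sum: 0 + 1 + 2 + 2 + 2 = 7.

7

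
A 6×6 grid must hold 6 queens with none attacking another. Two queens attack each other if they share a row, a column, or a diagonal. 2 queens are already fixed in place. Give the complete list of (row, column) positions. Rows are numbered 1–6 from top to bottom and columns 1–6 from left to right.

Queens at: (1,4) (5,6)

(1,4) (2,1) (3,5) (4,2) (5,6) (6,3)

Row 2: attacked by (1,4)→{3,4,5}; (5,6)→{3,6}. Safe: 1, 2. Place at column 1.
Row 3: attacked by (1,4)→{2,4,6}; (2,1)→{1,2}; (5,6)→{4,6}. Safe: 3, 5. Place at column 5.
Row 4: attacked by (1,4)→{1,4}; (2,1)→{1,3}; (3,5)→{4,5,6}; (5,6)→{5,6}. Safe: 2. Place at column 2.
Row 6: attacked by (1,4)→{4}; (2,1)→{1,5}; (3,5)→{2,5}; (4,2)→{2,4}; (5,6)→{5,6}. Safe: 3. Place at column 3.
Columns [4, 1, 5, 2, 6, 3], r−c [-3, 1, -2, 2, -1, 3], r+c [5, 3, 8, 6, 11, 9] are all distinct, so no two queens attack.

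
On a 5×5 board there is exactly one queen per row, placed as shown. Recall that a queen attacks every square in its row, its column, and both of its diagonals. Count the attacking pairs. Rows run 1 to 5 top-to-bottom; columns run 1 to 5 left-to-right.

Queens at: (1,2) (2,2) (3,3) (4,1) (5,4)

Same column: (1,2)–(2,2) (column 2).
Same diagonal: (2,2)–(3,3) (|2−3| = |2−3| = 1).
Total attacking pairs: 2.

2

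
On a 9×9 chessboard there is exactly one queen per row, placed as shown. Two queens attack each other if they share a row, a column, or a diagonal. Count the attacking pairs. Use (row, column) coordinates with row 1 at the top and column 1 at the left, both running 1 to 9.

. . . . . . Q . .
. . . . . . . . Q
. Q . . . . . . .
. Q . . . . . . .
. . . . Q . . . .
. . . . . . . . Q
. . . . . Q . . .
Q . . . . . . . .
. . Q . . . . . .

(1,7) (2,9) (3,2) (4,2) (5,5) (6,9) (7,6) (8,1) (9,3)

3

Same column: (2,9)–(6,9) (column 9); (3,2)–(4,2) (column 2).
Same diagonal: (3,2)–(7,6) (|3−7| = |2−6| = 4).
Total attacking pairs: 3.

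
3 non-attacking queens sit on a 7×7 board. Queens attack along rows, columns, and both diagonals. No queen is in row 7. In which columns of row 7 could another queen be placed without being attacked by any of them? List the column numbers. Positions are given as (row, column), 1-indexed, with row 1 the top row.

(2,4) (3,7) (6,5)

columns 1, 2

(2,4) attacks row 7 at column 4.
(3,7) attacks row 7 at column 7 and diagonals 3.
(6,5) attacks row 7 at column 5 and diagonals 4, 6.
Attacked columns: {3, 4, 5, 6, 7}. Safe: {1, 2}.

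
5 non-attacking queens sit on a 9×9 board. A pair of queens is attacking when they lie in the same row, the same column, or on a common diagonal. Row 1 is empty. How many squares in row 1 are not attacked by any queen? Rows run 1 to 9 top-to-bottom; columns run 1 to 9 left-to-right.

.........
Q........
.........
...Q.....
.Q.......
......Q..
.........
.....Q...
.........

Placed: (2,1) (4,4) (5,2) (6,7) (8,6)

4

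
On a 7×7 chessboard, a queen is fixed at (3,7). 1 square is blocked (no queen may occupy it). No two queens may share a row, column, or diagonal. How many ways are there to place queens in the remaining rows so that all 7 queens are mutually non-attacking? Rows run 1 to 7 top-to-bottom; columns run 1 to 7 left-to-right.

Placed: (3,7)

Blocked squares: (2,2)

5

Branch on row 1: col 1 → 1; col 2 → 1; col 3 → 1; col 4 → 0; col 6 → 2.
Sum: 1 + 1 + 1 + 0 + 2 = 5.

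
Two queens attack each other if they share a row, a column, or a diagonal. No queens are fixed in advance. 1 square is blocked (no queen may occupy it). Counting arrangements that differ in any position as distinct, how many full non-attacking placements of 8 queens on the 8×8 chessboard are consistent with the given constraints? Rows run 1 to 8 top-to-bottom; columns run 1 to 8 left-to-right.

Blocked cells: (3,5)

80

Branch on row 1: col 1 → 3; col 2 → 7; col 3 → 16; col 4 → 12; col 5 → 18; col 6 → 13; col 7 → 8; col 8 → 3.
Sum: 3 + 7 + 16 + 12 + 18 + 13 + 8 + 3 = 80.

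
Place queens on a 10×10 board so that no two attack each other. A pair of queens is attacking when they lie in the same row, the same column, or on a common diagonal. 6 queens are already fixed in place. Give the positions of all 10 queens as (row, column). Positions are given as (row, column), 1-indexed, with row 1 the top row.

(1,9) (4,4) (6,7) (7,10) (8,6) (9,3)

(1,9) (2,1) (3,8) (4,4) (5,2) (6,7) (7,10) (8,6) (9,3) (10,5)

Row 2: attacked by (1,9)→{8,9,10}; (4,4)→{2,4,6}; (6,7)→{3,7}; (7,10)→{5,10}; (8,6)→{6}; (9,3)→{3,10}. Safe: 1. Place at column 1.
Row 3: attacked by (1,9)→{7,9}; (2,1)→{1,2}; (4,4)→{3,4,5}; (6,7)→{4,7,10}; (7,10)→{6,10}; (8,6)→{1,6}; (9,3)→{3,9}. Safe: 8. Place at column 8.
Row 5: attacked by (1,9)→{5,9}; (2,1)→{1,4}; (3,8)→{6,8,10}; (4,4)→{3,4,5}; (6,7)→{6,7,8}; (7,10)→{8,10}; (8,6)→{3,6,9}; (9,3)→{3,7}. Safe: 2. Place at column 2.
Row 10: attacked by (1,9)→{9}; (2,1)→{1,9}; (3,8)→{1,8}; (4,4)→{4,10}; (5,2)→{2,7}; (6,7)→{3,7}; (7,10)→{7,10}; (8,6)→{4,6,8}; (9,3)→{2,3,4}. Safe: 5. Place at column 5.
Columns [9, 1, 8, 4, 2, 7, 10, 6, 3, 5], r−c [-8, 1, -5, 0, 3, -1, -3, 2, 6, 5], r+c [10, 3, 11, 8, 7, 13, 17, 14, 12, 15] are all distinct, so no two queens attack.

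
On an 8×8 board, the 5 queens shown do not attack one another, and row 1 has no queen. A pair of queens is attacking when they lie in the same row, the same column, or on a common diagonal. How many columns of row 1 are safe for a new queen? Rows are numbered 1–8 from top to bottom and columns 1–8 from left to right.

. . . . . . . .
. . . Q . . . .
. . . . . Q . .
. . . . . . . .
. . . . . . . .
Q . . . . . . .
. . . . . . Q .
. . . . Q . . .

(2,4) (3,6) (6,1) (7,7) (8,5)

(2,4) attacks row 1 at column 4 and diagonals 3, 5.
(3,6) attacks row 1 at column 6 and diagonals 4, 8.
(6,1) attacks row 1 at column 1 and diagonals 6.
(7,7) attacks row 1 at column 7 and diagonals 1.
(8,5) attacks row 1 at column 5.
Attacked columns: {1, 3, 4, 5, 6, 7, 8}. Safe: {2}.

1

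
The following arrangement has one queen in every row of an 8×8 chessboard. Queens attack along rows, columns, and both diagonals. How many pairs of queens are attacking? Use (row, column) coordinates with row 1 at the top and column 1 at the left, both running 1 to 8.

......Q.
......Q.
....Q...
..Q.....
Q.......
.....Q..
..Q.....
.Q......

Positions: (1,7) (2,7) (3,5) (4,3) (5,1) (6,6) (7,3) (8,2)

Same column: (1,7)–(2,7) (column 7); (4,3)–(7,3) (column 3).
Same diagonal: (1,7)–(3,5) (|1−3| = |7−5| = 2); (5,1)–(7,3) (|5−7| = |1−3| = 2); (7,3)–(8,2) (|7−8| = |3−2| = 1).
Total attacking pairs: 5.

5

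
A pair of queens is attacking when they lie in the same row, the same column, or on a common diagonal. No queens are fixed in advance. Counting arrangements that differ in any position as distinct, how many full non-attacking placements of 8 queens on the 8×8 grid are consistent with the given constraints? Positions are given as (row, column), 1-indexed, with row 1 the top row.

Branch on row 1: col 1 → 4; col 2 → 8; col 3 → 16; col 4 → 18; col 5 → 18; col 6 → 16; col 7 → 8; col 8 → 4.
Sum: 4 + 8 + 16 + 18 + 18 + 16 + 8 + 4 = 92.
(This is the classic 8-queens count.)

92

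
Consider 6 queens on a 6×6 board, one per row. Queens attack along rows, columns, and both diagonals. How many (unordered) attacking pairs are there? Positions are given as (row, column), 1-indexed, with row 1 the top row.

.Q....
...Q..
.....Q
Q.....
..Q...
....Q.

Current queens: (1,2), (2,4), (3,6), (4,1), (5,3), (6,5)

0

All columns are distinct and no two queens satisfy |Δrow| = |Δcol|, so no pair attacks.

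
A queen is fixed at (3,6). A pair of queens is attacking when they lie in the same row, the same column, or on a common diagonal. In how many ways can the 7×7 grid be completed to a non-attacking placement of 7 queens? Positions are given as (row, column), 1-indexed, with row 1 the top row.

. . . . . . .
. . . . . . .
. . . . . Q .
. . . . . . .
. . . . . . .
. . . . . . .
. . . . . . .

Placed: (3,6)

6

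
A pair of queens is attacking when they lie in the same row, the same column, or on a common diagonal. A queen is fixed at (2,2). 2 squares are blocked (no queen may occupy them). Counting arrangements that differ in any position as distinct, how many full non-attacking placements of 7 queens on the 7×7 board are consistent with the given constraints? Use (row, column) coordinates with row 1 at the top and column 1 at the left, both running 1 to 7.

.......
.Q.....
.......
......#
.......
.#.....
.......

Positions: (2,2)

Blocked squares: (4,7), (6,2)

Branch on row 1: col 4 → 1; col 5 → 1; col 6 → 1; col 7 → 1.
Sum: 1 + 1 + 1 + 1 = 4.

4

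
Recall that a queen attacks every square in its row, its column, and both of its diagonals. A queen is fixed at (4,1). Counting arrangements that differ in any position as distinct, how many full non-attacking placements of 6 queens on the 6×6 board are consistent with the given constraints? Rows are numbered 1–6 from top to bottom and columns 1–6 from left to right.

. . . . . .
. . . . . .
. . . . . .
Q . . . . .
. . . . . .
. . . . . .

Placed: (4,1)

Branch on row 1: col 2 → 1; col 3 → 0; col 5 → 0; col 6 → 0.
Sum: 1 + 0 + 0 + 0 = 1.

1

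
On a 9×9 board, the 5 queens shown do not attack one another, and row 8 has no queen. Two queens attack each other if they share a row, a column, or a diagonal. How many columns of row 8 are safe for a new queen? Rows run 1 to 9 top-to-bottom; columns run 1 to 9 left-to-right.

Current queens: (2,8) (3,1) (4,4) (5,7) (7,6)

2

(2,8) attacks row 8 at column 8 and diagonals 2.
(3,1) attacks row 8 at column 1 and diagonals 6.
(4,4) attacks row 8 at column 4 and diagonals 8.
(5,7) attacks row 8 at column 7 and diagonals 4.
(7,6) attacks row 8 at column 6 and diagonals 5, 7.
Attacked columns: {1, 2, 4, 5, 6, 7, 8}. Safe: {3, 9}.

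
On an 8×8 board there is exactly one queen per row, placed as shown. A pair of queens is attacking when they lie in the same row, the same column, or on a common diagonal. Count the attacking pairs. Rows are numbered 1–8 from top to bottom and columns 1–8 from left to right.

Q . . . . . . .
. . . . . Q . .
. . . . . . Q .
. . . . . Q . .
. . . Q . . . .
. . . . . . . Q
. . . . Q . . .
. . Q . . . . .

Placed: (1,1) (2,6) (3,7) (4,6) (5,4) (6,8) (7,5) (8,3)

4

Same column: (2,6)–(4,6) (column 6).
Same diagonal: (2,6)–(3,7) (|2−3| = |6−7| = 1); (3,7)–(4,6) (|3−4| = |7−6| = 1); (4,6)–(6,8) (|4−6| = |6−8| = 2).
Total attacking pairs: 4.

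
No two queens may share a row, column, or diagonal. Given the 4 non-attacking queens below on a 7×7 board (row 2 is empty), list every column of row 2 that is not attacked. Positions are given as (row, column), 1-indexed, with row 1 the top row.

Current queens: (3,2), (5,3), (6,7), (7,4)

columns 5

(3,2) attacks row 2 at column 2 and diagonals 1, 3.
(5,3) attacks row 2 at column 3 and diagonals 6.
(6,7) attacks row 2 at column 7 and diagonals 3.
(7,4) attacks row 2 at column 4.
Attacked columns: {1, 2, 3, 4, 6, 7}. Safe: {5}.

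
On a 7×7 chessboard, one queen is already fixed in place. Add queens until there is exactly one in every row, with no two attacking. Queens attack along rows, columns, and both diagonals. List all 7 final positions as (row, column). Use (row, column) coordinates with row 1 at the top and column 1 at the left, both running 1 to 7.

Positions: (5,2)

(1,5) (2,1) (3,6) (4,4) (5,2) (6,7) (7,3)

Row 1: attacked by (5,2)→{2,6}. Safe: 1, 3, 4, 5, 7. Place at column 5.
Row 2: attacked by (1,5)→{4,5,6}; (5,2)→{2,5}. Safe: 1, 3, 7. Place at column 1.
Row 3: attacked by (1,5)→{3,5,7}; (2,1)→{1,2}; (5,2)→{2,4}. Safe: 6. Place at column 6.
Row 4: attacked by (1,5)→{2,5}; (2,1)→{1,3}; (3,6)→{5,6,7}; (5,2)→{1,2,3}. Safe: 4. Place at column 4.
Row 6: attacked by (1,5)→{5}; (2,1)→{1,5}; (3,6)→{3,6}; (4,4)→{2,4,6}; (5,2)→{1,2,3}. Safe: 7. Place at column 7.
Row 7: attacked by (1,5)→{5}; (2,1)→{1,6}; (3,6)→{2,6}; (4,4)→{1,4,7}; (5,2)→{2,4}; (6,7)→{6,7}. Safe: 3. Place at column 3.
Columns [5, 1, 6, 4, 2, 7, 3], r−c [-4, 1, -3, 0, 3, -1, 4], r+c [6, 3, 9, 8, 7, 13, 10] are all distinct, so no two queens attack.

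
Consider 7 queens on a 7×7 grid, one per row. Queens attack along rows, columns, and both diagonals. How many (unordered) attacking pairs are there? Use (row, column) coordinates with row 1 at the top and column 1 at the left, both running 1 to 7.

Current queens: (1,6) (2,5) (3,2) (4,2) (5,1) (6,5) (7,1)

6

Same column: (2,5)–(6,5) (column 5); (3,2)–(4,2) (column 2); (5,1)–(7,1) (column 1).
Same diagonal: (1,6)–(2,5) (|1−2| = |6−5| = 1); (3,2)–(6,5) (|3−6| = |2−5| = 3); (4,2)–(5,1) (|4−5| = |2−1| = 1).
Total attacking pairs: 6.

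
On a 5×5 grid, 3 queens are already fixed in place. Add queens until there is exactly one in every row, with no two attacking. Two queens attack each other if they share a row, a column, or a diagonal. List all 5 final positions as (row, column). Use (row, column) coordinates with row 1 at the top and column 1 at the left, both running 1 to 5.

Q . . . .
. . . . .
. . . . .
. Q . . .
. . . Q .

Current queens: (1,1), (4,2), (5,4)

(1,1) (2,3) (3,5) (4,2) (5,4)

Row 2: attacked by (1,1)→{1,2}; (4,2)→{2,4}; (5,4)→{1,4}. Safe: 3, 5. Place at column 3.
Row 3: attacked by (1,1)→{1,3}; (2,3)→{2,3,4}; (4,2)→{1,2,3}; (5,4)→{2,4}. Safe: 5. Place at column 5.
Columns [1, 3, 5, 2, 4], r−c [0, -1, -2, 2, 1], r+c [2, 5, 8, 6, 9] are all distinct, so no two queens attack.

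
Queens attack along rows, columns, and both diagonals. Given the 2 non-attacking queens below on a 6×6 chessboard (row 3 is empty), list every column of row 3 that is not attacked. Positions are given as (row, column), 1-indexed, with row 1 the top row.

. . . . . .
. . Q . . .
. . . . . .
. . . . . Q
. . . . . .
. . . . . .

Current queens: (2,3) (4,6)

columns 1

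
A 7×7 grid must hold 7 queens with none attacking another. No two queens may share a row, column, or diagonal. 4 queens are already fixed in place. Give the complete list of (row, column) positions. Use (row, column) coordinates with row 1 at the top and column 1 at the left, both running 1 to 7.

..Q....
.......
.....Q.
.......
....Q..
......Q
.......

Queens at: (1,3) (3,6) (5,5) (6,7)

Row 2: attacked by (1,3)→{2,3,4}; (3,6)→{5,6,7}; (5,5)→{2,5}; (6,7)→{3,7}. Safe: 1. Place at column 1.
Row 4: attacked by (1,3)→{3,6}; (2,1)→{1,3}; (3,6)→{5,6,7}; (5,5)→{4,5,6}; (6,7)→{5,7}. Safe: 2. Place at column 2.
Row 7: attacked by (1,3)→{3}; (2,1)→{1,6}; (3,6)→{2,6}; (4,2)→{2,5}; (5,5)→{3,5,7}; (6,7)→{6,7}. Safe: 4. Place at column 4.
Columns [3, 1, 6, 2, 5, 7, 4], r−c [-2, 1, -3, 2, 0, -1, 3], r+c [4, 3, 9, 6, 10, 13, 11] are all distinct, so no two queens attack.

(1,3) (2,1) (3,6) (4,2) (5,5) (6,7) (7,4)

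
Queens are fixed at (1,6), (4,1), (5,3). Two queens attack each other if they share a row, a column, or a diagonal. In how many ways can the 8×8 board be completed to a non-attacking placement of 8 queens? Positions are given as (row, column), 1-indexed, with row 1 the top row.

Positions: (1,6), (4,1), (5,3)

2

Branch on row 2: col 2 → 1; col 4 → 1; col 8 → 0.
Sum: 1 + 1 + 0 = 2.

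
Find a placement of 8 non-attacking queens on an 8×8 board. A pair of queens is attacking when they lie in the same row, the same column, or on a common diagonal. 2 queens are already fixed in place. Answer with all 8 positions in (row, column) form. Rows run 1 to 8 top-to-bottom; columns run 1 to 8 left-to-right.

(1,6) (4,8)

Row 2: attacked by (1,6)→{5,6,7}; (4,8)→{6,8}. Safe: 1, 2, 3, 4. Place at column 3.
Row 3: attacked by (1,6)→{4,6,8}; (2,3)→{2,3,4}; (4,8)→{7,8}. Safe: 1, 5. Place at column 5.
Row 5: attacked by (1,6)→{2,6}; (2,3)→{3,6}; (3,5)→{3,5,7}; (4,8)→{7,8}. Safe: 1, 4. Place at column 1.
Row 6: attacked by (1,6)→{1,6}; (2,3)→{3,7}; (3,5)→{2,5,8}; (4,8)→{6,8}; (5,1)→{1,2}. Safe: 4. Place at column 4.
Row 7: attacked by (1,6)→{6}; (2,3)→{3,8}; (3,5)→{1,5}; (4,8)→{5,8}; (5,1)→{1,3}; (6,4)→{3,4,5}. Safe: 2, 7. Place at column 2.
Row 8: attacked by (1,6)→{6}; (2,3)→{3}; (3,5)→{5}; (4,8)→{4,8}; (5,1)→{1,4}; (6,4)→{2,4,6}; (7,2)→{1,2,3}. Safe: 7. Place at column 7.
Columns [6, 3, 5, 8, 1, 4, 2, 7], r−c [-5, -1, -2, -4, 4, 2, 5, 1], r+c [7, 5, 8, 12, 6, 10, 9, 15] are all distinct, so no two queens attack.

(1,6) (2,3) (3,5) (4,8) (5,1) (6,4) (7,2) (8,7)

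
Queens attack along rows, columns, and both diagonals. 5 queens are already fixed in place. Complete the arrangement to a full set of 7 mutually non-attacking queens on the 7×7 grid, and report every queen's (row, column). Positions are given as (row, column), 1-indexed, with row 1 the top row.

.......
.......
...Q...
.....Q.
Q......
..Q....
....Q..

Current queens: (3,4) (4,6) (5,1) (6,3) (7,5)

(1,7) (2,2) (3,4) (4,6) (5,1) (6,3) (7,5)

Row 1: attacked by (3,4)→{2,4,6}; (4,6)→{3,6}; (5,1)→{1,5}; (6,3)→{3}; (7,5)→{5}. Safe: 7. Place at column 7.
Row 2: attacked by (1,7)→{6,7}; (3,4)→{3,4,5}; (4,6)→{4,6}; (5,1)→{1,4}; (6,3)→{3,7}; (7,5)→{5}. Safe: 2. Place at column 2.
Columns [7, 2, 4, 6, 1, 3, 5], r−c [-6, 0, -1, -2, 4, 3, 2], r+c [8, 4, 7, 10, 6, 9, 12] are all distinct, so no two queens attack.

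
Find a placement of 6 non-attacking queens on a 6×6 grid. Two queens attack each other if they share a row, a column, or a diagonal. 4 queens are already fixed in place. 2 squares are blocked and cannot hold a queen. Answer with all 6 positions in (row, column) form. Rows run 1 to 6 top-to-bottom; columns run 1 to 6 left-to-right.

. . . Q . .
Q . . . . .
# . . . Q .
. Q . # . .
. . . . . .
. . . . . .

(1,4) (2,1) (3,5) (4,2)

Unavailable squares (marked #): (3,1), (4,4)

Row 5: attacked by (1,4)→{4}; (2,1)→{1,4}; (3,5)→{3,5}; (4,2)→{1,2,3}. Safe: 6. Place at column 6.
Row 6: attacked by (1,4)→{4}; (2,1)→{1,5}; (3,5)→{2,5}; (4,2)→{2,4}; (5,6)→{5,6}. Safe: 3. Place at column 3.
Columns [4, 1, 5, 2, 6, 3], r−c [-3, 1, -2, 2, -1, 3], r+c [5, 3, 8, 6, 11, 9] are all distinct, so no two queens attack.

(1,4) (2,1) (3,5) (4,2) (5,6) (6,3)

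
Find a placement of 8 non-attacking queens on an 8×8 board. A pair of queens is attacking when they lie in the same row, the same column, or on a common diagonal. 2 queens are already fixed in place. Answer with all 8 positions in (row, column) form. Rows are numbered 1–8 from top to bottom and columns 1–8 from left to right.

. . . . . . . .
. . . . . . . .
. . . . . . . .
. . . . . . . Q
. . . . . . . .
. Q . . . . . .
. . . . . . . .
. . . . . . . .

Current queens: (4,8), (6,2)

Row 1: attacked by (4,8)→{5,8}; (6,2)→{2,7}. Safe: 1, 3, 4, 6. Place at column 4.
Row 2: attacked by (1,4)→{3,4,5}; (4,8)→{6,8}; (6,2)→{2,6}. Safe: 1, 7. Place at column 7.
Row 3: attacked by (1,4)→{2,4,6}; (2,7)→{6,7,8}; (4,8)→{7,8}; (6,2)→{2,5}. Safe: 1, 3. Place at column 1.
Row 5: attacked by (1,4)→{4,8}; (2,7)→{4,7}; (3,1)→{1,3}; (4,8)→{7,8}; (6,2)→{1,2,3}. Safe: 5, 6. Place at column 5.
Row 7: attacked by (1,4)→{4}; (2,7)→{2,7}; (3,1)→{1,5}; (4,8)→{5,8}; (5,5)→{3,5,7}; (6,2)→{1,2,3}. Safe: 6. Place at column 6.
Row 8: attacked by (1,4)→{4}; (2,7)→{1,7}; (3,1)→{1,6}; (4,8)→{4,8}; (5,5)→{2,5,8}; (6,2)→{2,4}; (7,6)→{5,6,7}. Safe: 3. Place at column 3.
Columns [4, 7, 1, 8, 5, 2, 6, 3], r−c [-3, -5, 2, -4, 0, 4, 1, 5], r+c [5, 9, 4, 12, 10, 8, 13, 11] are all distinct, so no two queens attack.

(1,4) (2,7) (3,1) (4,8) (5,5) (6,2) (7,6) (8,3)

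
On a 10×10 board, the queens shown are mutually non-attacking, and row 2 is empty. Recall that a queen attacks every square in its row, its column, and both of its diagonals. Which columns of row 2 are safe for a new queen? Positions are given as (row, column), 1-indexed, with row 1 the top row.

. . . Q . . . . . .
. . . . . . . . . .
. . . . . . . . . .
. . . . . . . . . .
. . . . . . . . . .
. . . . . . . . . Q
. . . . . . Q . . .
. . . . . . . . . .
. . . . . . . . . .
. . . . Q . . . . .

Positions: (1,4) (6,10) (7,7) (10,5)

columns 1, 8, 9

(1,4) attacks row 2 at column 4 and diagonals 3, 5.
(6,10) attacks row 2 at column 10 and diagonals 6.
(7,7) attacks row 2 at column 7 and diagonals 2.
(10,5) attacks row 2 at column 5.
Attacked columns: {2, 3, 4, 5, 6, 7, 10}. Safe: {1, 8, 9}.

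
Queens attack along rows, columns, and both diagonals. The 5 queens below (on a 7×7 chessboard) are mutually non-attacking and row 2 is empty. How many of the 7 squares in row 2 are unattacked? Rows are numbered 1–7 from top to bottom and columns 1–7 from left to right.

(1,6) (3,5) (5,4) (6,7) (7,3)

1

(1,6) attacks row 2 at column 6 and diagonals 5, 7.
(3,5) attacks row 2 at column 5 and diagonals 4, 6.
(5,4) attacks row 2 at column 4 and diagonals 1, 7.
(6,7) attacks row 2 at column 7 and diagonals 3.
(7,3) attacks row 2 at column 3.
Attacked columns: {1, 3, 4, 5, 6, 7}. Safe: {2}.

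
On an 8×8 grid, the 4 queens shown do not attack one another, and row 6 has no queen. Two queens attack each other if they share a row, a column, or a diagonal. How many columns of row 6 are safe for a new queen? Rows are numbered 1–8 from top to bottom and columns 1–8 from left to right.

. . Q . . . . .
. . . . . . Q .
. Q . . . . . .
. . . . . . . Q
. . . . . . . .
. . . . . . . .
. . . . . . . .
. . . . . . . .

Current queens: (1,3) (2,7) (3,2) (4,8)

(1,3) attacks row 6 at column 3 and diagonals 8.
(2,7) attacks row 6 at column 7 and diagonals 3.
(3,2) attacks row 6 at column 2 and diagonals 5.
(4,8) attacks row 6 at column 8 and diagonals 6.
Attacked columns: {2, 3, 5, 6, 7, 8}. Safe: {1, 4}.

2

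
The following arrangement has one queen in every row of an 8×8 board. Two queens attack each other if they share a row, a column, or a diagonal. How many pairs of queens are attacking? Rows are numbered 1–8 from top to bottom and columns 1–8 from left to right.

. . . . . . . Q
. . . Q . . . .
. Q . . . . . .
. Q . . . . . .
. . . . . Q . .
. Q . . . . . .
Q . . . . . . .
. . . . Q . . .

Same column: (3,2)–(4,2) (column 2); (3,2)–(6,2) (column 2); (4,2)–(6,2) (column 2).
Same diagonal: (2,4)–(4,2) (|2−4| = |4−2| = 2); (6,2)–(7,1) (|6−7| = |2−1| = 1).
Total attacking pairs: 5.

5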